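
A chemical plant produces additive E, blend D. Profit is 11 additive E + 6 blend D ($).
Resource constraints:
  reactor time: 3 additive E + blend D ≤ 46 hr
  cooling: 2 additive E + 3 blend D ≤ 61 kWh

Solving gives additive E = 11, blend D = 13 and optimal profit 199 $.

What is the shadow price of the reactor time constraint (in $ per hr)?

3

Check each constraint at x*: reactor time 46/46 (tight); cooling 61/61 (tight).
From A_Bᵀ y = c: 3·y_reactor time + 2·y_cooling = 11; 1·y_reactor time + 3·y_cooling = 6.
→ y_reactor time = 3 and y_cooling = 1.
Shadow price of reactor time = 3.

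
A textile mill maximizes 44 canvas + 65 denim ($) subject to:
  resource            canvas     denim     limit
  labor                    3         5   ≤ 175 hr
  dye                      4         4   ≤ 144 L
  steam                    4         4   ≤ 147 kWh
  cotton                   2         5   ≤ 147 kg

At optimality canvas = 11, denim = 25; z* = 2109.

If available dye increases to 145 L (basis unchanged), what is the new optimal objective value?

At the optimum: labor uses 158 of 175 (slack = 17); dye uses 144 of 144 (binding); steam uses 144 of 147 (slack = 3); cotton uses 147 of 147 (binding).
Slack constraints have shadow price 0 (complementary slackness).
The binding rows give the dual system: 4·y_dye + 2·y_cotton = 44 and 4·y_dye + 5·y_cotton = 65.
Solving: y_dye = 7.5, y_cotton = 7.
Δz = y_dye·Δb = 7.5 × (1) = 7.5, so new z* = 2109 + 7.5 = 2116.5.

2116.5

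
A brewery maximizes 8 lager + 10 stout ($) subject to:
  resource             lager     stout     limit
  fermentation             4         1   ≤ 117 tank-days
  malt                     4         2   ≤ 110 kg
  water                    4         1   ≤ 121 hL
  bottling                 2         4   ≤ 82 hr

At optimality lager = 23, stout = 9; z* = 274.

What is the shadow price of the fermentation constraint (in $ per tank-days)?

At the optimum: fermentation uses 101 of 117 (slack = 16); malt uses 110 of 110 (binding); water uses 101 of 121 (slack = 20); bottling uses 82 of 82 (binding).
Since fermentation, water are not tight, their duals are 0.
From A_Bᵀ y = c: 4·y_malt + 2·y_bottling = 8; 2·y_malt + 4·y_bottling = 10.
Solving: y_malt = 1, y_bottling = 2.
Shadow price of fermentation = 0.

0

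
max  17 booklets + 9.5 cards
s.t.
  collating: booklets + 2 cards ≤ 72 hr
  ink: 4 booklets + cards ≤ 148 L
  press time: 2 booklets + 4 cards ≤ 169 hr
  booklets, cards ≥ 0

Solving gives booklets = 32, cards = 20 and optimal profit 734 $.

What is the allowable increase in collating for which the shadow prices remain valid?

Binding constraints: collating, ink. The basis is B = [[1,2],[4,1]] with det -7.
Per unit increase in collating, x* moves by d = (-0.1429, 0.5714).
The basis stays optimal until press time becomes binding; allowable increase = 12.5 hr.

12.5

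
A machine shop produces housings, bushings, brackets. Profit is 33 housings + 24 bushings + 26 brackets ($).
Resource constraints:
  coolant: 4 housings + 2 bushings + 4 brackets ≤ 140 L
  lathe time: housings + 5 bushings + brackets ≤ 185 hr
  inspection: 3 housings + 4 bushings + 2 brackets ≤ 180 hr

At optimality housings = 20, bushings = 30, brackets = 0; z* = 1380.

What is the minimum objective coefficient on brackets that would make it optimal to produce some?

30

At the optimum: coolant uses 140 of 140 (binding); lathe time uses 170 of 185 (slack = 15); inspection uses 180 of 180 (binding).
By complementary slackness, y = 0 for the non-binding constraint.
The binding rows give the dual system: 4·y_coolant + 3·y_inspection = 33 and 2·y_coolant + 4·y_inspection = 24.
→ y_coolant = 6 and y_inspection = 3.
brackets enters the basis when its profit ≥ yᵀa₃ = 6·4 + 3·2 = 30.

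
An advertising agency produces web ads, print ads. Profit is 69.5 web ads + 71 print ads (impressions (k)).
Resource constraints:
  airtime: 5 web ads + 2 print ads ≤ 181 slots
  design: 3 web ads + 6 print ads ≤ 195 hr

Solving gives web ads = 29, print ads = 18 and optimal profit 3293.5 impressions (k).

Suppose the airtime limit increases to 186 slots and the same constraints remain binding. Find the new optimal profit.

3336

Check each constraint at x*: airtime 181/181 (tight); design 195/195 (tight).
Dual feasibility on the basic columns requires 5·y_airtime + 3·y_design = 69.5, 2·y_airtime + 6·y_design = 71.
Solving: y_airtime = 8.5, y_design = 9.
Δz = y_airtime·Δb = 8.5 × (5) = 42.5, so new z* = 3293.5 + 42.5 = 3336.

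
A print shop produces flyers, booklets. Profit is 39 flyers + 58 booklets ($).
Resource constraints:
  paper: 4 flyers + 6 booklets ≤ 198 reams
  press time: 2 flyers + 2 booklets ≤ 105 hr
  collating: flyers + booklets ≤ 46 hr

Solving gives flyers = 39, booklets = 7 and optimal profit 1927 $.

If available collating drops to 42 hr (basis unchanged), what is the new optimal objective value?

Binding: paper and collating. Non-binding: press time (13 unused).
Since press time is not tight, its dual is 0.
The binding rows give the dual system: 4·y_paper + 1·y_collating = 39 and 6·y_paper + 1·y_collating = 58.
→ y_paper = 9.5 and y_collating = 1.
Δz = y_collating·Δb = 1 × (-4) = -4, so new z* = 1927 − 4 = 1923.

1923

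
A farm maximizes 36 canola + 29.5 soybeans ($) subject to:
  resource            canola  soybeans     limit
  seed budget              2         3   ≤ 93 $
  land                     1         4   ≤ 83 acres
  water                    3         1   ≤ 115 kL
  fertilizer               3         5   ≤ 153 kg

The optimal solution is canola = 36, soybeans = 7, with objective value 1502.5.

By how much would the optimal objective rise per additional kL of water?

Binding: seed budget and water. Non-binding: land (19 unused), fertilizer (10 unused).
Since land, fertilizer are not tight, their duals are 0.
Dual feasibility on the basic columns requires 2·y_seed budget + 3·y_water = 36, 3·y_seed budget + 1·y_water = 29.5.
This yields shadow prices y_seed budget = 7.5, y_water = 7.
Shadow price of water = 7.

7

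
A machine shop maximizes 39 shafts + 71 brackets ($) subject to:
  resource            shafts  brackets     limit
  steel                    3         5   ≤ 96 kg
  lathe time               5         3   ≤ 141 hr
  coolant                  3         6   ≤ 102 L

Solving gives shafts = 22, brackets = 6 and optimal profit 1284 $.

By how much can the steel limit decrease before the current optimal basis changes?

11

Binding constraints: steel, coolant. The basis is B = [[3,5],[3,6]] with det 3.
Per unit decrease in steel, x* moves by d = (-2, 1).
The basis stays optimal until shafts reaches 0; allowable decrease = 11 kg.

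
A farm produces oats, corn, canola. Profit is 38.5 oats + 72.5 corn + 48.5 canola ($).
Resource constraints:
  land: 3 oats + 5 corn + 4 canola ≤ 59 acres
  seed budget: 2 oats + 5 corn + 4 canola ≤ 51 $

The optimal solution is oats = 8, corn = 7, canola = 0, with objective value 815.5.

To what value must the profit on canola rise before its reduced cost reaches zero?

Check each constraint at x*: land 59/59 (tight); seed budget 51/51 (tight).
The binding rows give the dual system: 3·y_land + 2·y_seed budget = 38.5 and 5·y_land + 5·y_seed budget = 72.5.
This yields shadow prices y_land = 9.5, y_seed budget = 5.
canola enters the basis when its profit ≥ yᵀa₃ = 9.5·4 + 5·4 = 58.

58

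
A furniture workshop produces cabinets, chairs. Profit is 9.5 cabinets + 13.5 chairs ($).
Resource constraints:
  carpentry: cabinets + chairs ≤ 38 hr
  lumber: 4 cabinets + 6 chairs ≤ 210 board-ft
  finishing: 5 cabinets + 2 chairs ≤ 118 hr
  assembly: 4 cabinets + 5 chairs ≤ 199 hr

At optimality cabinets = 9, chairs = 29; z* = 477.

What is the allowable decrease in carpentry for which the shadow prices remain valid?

Binding constraints: carpentry, lumber. The basis is B = [[1,1],[4,6]] with det 2.
Per unit decrease in carpentry, x* moves by d = (-3, 2).
The basis stays optimal until cabinets reaches 0; allowable decrease = 3 hr.

3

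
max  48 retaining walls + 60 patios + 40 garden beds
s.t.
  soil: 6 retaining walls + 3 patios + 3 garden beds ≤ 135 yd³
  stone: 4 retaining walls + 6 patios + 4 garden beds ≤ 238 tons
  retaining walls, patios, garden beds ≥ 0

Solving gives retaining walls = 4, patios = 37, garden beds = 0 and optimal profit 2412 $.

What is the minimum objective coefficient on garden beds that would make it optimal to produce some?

42

Check each constraint at x*: soil 135/135 (tight); stone 238/238 (tight).
From A_Bᵀ y = c: 6·y_soil + 4·y_stone = 48; 3·y_soil + 6·y_stone = 60.
Solving: y_soil = 2, y_stone = 9.
garden beds enters the basis when its profit ≥ yᵀa₃ = 2·3 + 9·4 = 42.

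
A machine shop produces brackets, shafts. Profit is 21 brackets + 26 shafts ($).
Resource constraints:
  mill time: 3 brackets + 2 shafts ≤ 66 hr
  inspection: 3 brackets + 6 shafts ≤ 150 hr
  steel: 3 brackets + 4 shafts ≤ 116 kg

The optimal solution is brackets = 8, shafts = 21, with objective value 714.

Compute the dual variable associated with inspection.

Check each constraint at x*: mill time 66/66 (tight); inspection 150/150 (tight); steel 108/116 (slack 8).
Slack constraints have shadow price 0 (complementary slackness).
From A_Bᵀ y = c: 3·y_mill time + 3·y_inspection = 21; 2·y_mill time + 6·y_inspection = 26.
Solving: y_mill time = 4, y_inspection = 3.
Shadow price of inspection = 3.

3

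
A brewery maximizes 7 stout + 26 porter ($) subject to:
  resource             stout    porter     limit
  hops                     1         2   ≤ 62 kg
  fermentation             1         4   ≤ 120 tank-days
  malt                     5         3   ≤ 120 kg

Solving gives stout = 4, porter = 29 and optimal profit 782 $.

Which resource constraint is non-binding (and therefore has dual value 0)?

hops: 62/62 (binding)
fermentation: 120/120 (binding)
malt: 107/120 (slack 13)
By complementary slackness, a constraint with positive slack has shadow price 0 → malt.

malt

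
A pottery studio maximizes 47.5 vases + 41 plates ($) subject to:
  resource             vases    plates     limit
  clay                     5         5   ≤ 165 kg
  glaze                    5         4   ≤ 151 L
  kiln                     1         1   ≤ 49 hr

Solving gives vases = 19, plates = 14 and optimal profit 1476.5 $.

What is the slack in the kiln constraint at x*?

16

kiln used = 1·19 + 1·14 = 33; slack = 49 − 33 = 16.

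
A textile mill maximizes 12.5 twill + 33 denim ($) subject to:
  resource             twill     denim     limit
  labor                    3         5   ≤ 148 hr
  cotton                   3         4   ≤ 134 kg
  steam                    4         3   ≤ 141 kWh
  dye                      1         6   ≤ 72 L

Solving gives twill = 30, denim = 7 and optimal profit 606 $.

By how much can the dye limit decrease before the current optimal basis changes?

36.75

Binding constraints: steam, dye. The basis is B = [[4,3],[1,6]] with det 21.
Per unit decrease in dye, x* moves by d = (0.1429, -0.1905).
The basis stays optimal until denim reaches 0; allowable decrease = 36.75 L.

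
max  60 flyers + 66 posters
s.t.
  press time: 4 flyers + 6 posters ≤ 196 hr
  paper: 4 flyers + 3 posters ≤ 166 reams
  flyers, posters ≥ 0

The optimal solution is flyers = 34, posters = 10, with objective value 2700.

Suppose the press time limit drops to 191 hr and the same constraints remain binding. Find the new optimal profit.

At the optimum: press time uses 196 of 196 (binding); paper uses 166 of 166 (binding).
From A_Bᵀ y = c: 4·y_press time + 4·y_paper = 60; 6·y_press time + 3·y_paper = 66.
→ y_press time = 7 and y_paper = 8.
Δz = y_press time·Δb = 7 × (-5) = -35, so new z* = 2700 − 35 = 2665.

2665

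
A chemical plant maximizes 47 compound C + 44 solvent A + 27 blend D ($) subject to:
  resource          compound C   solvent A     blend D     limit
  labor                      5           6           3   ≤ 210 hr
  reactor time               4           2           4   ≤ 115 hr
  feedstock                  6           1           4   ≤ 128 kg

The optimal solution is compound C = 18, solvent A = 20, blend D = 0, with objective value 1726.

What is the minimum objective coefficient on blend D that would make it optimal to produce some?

29

Binding: labor and feedstock. Non-binding: reactor time (3 unused).
By complementary slackness, y = 0 for the non-binding constraint.
From A_Bᵀ y = c: 5·y_labor + 6·y_feedstock = 47; 6·y_labor + 1·y_feedstock = 44.
Solving: y_labor = 7, y_feedstock = 2.
blend D enters the basis when its profit ≥ yᵀa₃ = 7·3 + 2·4 = 29.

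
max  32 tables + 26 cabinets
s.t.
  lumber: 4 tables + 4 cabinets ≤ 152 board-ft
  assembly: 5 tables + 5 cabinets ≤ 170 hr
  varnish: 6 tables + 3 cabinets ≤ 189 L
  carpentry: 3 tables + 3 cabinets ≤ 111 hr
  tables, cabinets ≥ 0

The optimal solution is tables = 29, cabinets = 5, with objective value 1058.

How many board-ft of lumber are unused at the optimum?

16

lumber used = 4·29 + 4·5 = 136; slack = 152 − 136 = 16.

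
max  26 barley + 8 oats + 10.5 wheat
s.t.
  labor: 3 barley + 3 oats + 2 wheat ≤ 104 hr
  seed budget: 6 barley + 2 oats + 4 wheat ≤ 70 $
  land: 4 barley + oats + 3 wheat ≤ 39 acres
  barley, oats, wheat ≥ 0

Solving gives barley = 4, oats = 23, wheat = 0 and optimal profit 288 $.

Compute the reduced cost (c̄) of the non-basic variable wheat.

At the optimum: labor uses 81 of 104 (slack = 23); seed budget uses 70 of 70 (binding); land uses 39 of 39 (binding).
By complementary slackness, y = 0 for the non-binding constraint.
The binding rows give the dual system: 6·y_seed budget + 4·y_land = 26 and 2·y_seed budget + 1·y_land = 8.
→ y_seed budget = 3 and y_land = 2.
Reduced cost of wheat: c₃ − yᵀa₃ = 10.5 − (3·4 + 2·3) = 10.5 − 18 = -7.5.

-7.5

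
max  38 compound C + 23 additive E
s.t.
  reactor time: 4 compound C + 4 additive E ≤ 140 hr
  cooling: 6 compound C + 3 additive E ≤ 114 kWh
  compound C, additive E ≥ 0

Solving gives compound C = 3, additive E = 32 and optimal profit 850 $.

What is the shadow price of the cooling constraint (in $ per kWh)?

5

Both reactor time and cooling are binding at x*.
Dual feasibility on the basic columns requires 4·y_reactor time + 6·y_cooling = 38, 4·y_reactor time + 3·y_cooling = 23.
→ y_reactor time = 2 and y_cooling = 5.
Shadow price of cooling = 5.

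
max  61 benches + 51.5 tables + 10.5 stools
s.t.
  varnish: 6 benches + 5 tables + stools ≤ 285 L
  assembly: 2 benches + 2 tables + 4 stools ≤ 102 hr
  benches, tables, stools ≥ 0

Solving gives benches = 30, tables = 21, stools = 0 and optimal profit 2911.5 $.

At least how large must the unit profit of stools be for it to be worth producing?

17.5

Both varnish and assembly are binding at x*.
From A_Bᵀ y = c: 6·y_varnish + 2·y_assembly = 61; 5·y_varnish + 2·y_assembly = 51.5.
Solving: y_varnish = 9.5, y_assembly = 2.
stools enters the basis when its profit ≥ yᵀa₃ = 9.5·1 + 2·4 = 17.5.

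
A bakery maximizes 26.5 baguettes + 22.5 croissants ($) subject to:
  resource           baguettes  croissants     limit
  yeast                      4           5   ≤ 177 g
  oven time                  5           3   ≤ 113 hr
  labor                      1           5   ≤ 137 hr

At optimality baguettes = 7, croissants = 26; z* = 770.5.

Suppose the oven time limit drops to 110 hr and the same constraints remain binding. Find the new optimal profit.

755.5

At the optimum: yeast uses 158 of 177 (slack = 19); oven time uses 113 of 113 (binding); labor uses 137 of 137 (binding).
By complementary slackness, y = 0 for the non-binding constraint.
From A_Bᵀ y = c: 5·y_oven time + 1·y_labor = 26.5; 3·y_oven time + 5·y_labor = 22.5.
This yields shadow prices y_oven time = 5, y_labor = 1.5.
Δz = y_oven time·Δb = 5 × (-3) = -15, so new z* = 770.5 − 15 = 755.5.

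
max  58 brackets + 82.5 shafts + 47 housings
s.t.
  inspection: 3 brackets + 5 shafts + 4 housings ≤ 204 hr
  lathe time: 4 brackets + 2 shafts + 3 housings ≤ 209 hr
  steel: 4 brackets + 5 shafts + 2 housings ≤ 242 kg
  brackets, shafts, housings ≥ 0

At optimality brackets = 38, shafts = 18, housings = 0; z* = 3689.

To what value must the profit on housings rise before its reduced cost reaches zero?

49

Check each constraint at x*: inspection 204/204 (tight); lathe time 188/209 (slack 21); steel 242/242 (tight).
Slack constraints have shadow price 0 (complementary slackness).
From A_Bᵀ y = c: 3·y_inspection + 4·y_steel = 58; 5·y_inspection + 5·y_steel = 82.5.
This yields shadow prices y_inspection = 8, y_steel = 8.5.
housings enters the basis when its profit ≥ yᵀa₃ = 8·4 + 8.5·2 = 49.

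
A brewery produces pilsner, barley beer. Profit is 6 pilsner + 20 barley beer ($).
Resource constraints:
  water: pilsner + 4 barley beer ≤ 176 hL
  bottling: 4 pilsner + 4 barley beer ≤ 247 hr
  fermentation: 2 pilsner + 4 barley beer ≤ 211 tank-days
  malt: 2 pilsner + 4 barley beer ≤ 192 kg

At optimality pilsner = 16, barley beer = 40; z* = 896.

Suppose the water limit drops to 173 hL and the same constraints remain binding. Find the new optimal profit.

884

Binding: water and malt. Non-binding: bottling (23 unused), fermentation (19 unused).
Since bottling, fermentation are not tight, their duals are 0.
Dual feasibility on the basic columns requires 1·y_water + 2·y_malt = 6, 4·y_water + 4·y_malt = 20.
Solving: y_water = 4, y_malt = 1.
Δz = y_water·Δb = 4 × (-3) = -12, so new z* = 896 − 12 = 884.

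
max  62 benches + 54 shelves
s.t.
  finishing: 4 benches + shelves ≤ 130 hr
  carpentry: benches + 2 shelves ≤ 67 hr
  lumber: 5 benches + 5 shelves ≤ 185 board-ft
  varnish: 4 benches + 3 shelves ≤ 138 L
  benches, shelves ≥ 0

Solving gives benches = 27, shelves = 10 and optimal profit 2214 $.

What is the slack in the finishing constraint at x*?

finishing used = 4·27 + 1·10 = 118; slack = 130 − 118 = 12.

12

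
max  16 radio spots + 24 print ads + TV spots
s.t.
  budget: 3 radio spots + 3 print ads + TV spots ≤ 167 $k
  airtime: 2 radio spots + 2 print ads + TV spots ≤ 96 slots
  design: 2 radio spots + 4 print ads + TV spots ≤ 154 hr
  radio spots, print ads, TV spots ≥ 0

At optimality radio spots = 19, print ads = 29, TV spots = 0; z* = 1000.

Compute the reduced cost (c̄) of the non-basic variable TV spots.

-7

Check each constraint at x*: budget 144/167 (slack 23); airtime 96/96 (tight); design 154/154 (tight).
Slack constraints have shadow price 0 (complementary slackness).
From A_Bᵀ y = c: 2·y_airtime + 2·y_design = 16; 2·y_airtime + 4·y_design = 24.
→ y_airtime = 4 and y_design = 4.
Reduced cost of TV spots: c₃ − yᵀa₃ = 1 − (4·1 + 4·1) = 1 − 8 = -7.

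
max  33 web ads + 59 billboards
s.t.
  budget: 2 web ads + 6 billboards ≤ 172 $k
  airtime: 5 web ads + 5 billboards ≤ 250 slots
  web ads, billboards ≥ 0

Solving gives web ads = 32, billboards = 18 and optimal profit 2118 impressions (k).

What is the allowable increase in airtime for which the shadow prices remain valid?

Binding constraints: budget, airtime. The basis is B = [[2,6],[5,5]] with det -20.
Per unit increase in airtime, x* moves by d = (0.3, -0.1).
The basis stays optimal until billboards reaches 0; allowable increase = 180 slots.

180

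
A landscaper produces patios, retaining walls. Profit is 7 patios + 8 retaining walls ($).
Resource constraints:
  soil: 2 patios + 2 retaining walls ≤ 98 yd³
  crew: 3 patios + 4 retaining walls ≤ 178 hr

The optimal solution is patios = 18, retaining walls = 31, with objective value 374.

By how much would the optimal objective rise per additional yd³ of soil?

Both soil and crew are binding at x*.
Dual feasibility on the basic columns requires 2·y_soil + 3·y_crew = 7, 2·y_soil + 4·y_crew = 8.
→ y_soil = 2 and y_crew = 1.
Shadow price of soil = 2.

2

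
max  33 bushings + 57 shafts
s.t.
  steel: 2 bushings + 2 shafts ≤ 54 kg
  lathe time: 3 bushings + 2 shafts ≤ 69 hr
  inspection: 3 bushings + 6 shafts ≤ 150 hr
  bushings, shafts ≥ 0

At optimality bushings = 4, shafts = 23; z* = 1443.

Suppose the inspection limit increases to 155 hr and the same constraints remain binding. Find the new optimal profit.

At the optimum: steel uses 54 of 54 (binding); lathe time uses 58 of 69 (slack = 11); inspection uses 150 of 150 (binding).
By complementary slackness, y = 0 for the non-binding constraint.
Dual feasibility on the basic columns requires 2·y_steel + 3·y_inspection = 33, 2·y_steel + 6·y_inspection = 57.
→ y_steel = 4.5 and y_inspection = 8.
Δz = y_inspection·Δb = 8 × (5) = 40, so new z* = 1443 + 40 = 1483.

1483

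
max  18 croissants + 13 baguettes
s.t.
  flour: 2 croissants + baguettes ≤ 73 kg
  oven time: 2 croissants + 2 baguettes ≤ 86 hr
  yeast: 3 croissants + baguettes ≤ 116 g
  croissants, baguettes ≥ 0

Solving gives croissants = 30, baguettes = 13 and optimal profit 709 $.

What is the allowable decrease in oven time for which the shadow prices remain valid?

Binding constraints: flour, oven time. The basis is B = [[2,1],[2,2]] with det 2.
Per unit decrease in oven time, x* moves by d = (0.5, -1).
The basis stays optimal until baguettes reaches 0; allowable decrease = 13 hr.

13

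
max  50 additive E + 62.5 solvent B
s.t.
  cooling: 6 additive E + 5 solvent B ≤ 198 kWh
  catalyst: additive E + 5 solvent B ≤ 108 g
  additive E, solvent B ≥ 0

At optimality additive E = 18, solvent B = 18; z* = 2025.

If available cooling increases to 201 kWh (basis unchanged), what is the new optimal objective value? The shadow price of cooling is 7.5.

2047.5

Δb = 3, so new z* = 2025 + (7.5)·(3) = 2025 + 22.5 = 2047.5.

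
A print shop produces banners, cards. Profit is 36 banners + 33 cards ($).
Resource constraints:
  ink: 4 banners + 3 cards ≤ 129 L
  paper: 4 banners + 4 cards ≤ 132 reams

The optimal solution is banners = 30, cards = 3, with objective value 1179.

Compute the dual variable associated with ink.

3

Both ink and paper are binding at x*.
The binding rows give the dual system: 4·y_ink + 4·y_paper = 36 and 3·y_ink + 4·y_paper = 33.
This yields shadow prices y_ink = 3, y_paper = 6.
Shadow price of ink = 3.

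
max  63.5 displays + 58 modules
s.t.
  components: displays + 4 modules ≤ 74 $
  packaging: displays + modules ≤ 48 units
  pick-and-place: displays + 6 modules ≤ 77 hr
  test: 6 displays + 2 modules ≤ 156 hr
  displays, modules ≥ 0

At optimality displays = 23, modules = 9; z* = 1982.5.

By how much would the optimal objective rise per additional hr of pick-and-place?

6.5

Check each constraint at x*: components 59/74 (slack 15); packaging 32/48 (slack 16); pick-and-place 77/77 (tight); test 156/156 (tight).
Slack constraints have shadow price 0 (complementary slackness).
Dual feasibility on the basic columns requires 1·y_pick-and-place + 6·y_test = 63.5, 6·y_pick-and-place + 2·y_test = 58.
This yields shadow prices y_pick-and-place = 6.5, y_test = 9.5.
Shadow price of pick-and-place = 6.5.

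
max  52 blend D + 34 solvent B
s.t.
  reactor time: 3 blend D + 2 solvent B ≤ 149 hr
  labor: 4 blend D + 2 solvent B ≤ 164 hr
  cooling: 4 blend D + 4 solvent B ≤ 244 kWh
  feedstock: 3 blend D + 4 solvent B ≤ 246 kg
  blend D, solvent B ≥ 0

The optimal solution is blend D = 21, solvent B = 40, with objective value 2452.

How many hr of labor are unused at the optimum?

labor used = 4·21 + 2·40 = 164; slack = 164 − 164 = 0.

0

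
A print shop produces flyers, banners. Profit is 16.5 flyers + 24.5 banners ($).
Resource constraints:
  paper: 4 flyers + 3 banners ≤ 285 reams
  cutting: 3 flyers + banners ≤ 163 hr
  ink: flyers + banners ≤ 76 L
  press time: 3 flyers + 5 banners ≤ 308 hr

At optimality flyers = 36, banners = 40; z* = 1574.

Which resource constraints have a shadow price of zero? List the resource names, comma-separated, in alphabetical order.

paper: 264/285 (slack 21)
cutting: 148/163 (slack 15)
ink: 76/76 (binding)
press time: 308/308 (binding)
By complementary slackness, a constraint with positive slack has shadow price 0 → cutting, paper.

cutting, paper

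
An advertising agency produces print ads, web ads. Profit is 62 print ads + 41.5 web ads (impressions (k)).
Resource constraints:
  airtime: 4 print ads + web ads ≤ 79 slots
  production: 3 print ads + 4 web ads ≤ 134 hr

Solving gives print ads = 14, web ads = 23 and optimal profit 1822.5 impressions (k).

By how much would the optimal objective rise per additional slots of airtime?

At the optimum: airtime uses 79 of 79 (binding); production uses 134 of 134 (binding).
The binding rows give the dual system: 4·y_airtime + 3·y_production = 62 and 1·y_airtime + 4·y_production = 41.5.
→ y_airtime = 9.5 and y_production = 8.
Shadow price of airtime = 9.5.

9.5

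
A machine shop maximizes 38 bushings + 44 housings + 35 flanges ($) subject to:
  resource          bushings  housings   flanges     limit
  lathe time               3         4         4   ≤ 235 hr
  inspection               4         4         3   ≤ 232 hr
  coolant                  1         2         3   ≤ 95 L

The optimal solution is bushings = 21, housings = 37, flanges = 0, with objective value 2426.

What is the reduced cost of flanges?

-7

Check each constraint at x*: lathe time 211/235 (slack 24); inspection 232/232 (tight); coolant 95/95 (tight).
Slack constraints have shadow price 0 (complementary slackness).
Dual feasibility on the basic columns requires 4·y_inspection + 1·y_coolant = 38, 4·y_inspection + 2·y_coolant = 44.
→ y_inspection = 8 and y_coolant = 6.
Reduced cost of flanges: c₃ − yᵀa₃ = 35 − (8·3 + 6·3) = 35 − 42 = -7.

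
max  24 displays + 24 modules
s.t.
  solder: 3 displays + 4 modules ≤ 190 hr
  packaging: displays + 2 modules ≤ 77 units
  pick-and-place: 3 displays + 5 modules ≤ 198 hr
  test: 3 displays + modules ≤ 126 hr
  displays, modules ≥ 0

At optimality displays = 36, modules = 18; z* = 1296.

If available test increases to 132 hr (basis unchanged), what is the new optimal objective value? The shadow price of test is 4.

Δb = 6, so new z* = 1296 + (4)·(6) = 1296 + 24 = 1320.

1320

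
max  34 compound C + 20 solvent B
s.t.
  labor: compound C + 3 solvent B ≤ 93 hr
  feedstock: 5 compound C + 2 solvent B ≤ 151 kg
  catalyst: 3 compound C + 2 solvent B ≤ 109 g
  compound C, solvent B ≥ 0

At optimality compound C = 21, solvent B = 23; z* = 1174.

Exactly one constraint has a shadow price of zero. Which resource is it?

labor: 90/93 (slack 3)
feedstock: 151/151 (binding)
catalyst: 109/109 (binding)
By complementary slackness, a constraint with positive slack has shadow price 0 → labor.

labor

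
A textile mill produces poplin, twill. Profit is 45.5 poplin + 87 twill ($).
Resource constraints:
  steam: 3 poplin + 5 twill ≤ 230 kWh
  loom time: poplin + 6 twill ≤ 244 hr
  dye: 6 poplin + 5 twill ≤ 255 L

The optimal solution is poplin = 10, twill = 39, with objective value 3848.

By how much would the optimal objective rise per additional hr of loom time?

9.5

Binding: loom time and dye. Non-binding: steam (5 unused).
Slack constraints have shadow price 0 (complementary slackness).
Dual feasibility on the basic columns requires 1·y_loom time + 6·y_dye = 45.5, 6·y_loom time + 5·y_dye = 87.
Solving: y_loom time = 9.5, y_dye = 6.
Shadow price of loom time = 9.5.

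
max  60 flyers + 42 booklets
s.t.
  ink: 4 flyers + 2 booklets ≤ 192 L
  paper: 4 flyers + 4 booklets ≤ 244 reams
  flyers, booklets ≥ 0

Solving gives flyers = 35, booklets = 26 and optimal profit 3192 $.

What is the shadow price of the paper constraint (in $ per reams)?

At the optimum: ink uses 192 of 192 (binding); paper uses 244 of 244 (binding).
Dual feasibility on the basic columns requires 4·y_ink + 4·y_paper = 60, 2·y_ink + 4·y_paper = 42.
This yields shadow prices y_ink = 9, y_paper = 6.
Shadow price of paper = 6.

6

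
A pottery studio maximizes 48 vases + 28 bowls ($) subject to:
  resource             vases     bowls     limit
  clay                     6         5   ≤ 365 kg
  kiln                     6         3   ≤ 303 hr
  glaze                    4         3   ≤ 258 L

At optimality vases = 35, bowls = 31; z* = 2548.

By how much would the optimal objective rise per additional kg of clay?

At the optimum: clay uses 365 of 365 (binding); kiln uses 303 of 303 (binding); glaze uses 233 of 258 (slack = 25).
Since glaze is not tight, its dual is 0.
The binding rows give the dual system: 6·y_clay + 6·y_kiln = 48 and 5·y_clay + 3·y_kiln = 28.
→ y_clay = 2 and y_kiln = 6.
Shadow price of clay = 2.

2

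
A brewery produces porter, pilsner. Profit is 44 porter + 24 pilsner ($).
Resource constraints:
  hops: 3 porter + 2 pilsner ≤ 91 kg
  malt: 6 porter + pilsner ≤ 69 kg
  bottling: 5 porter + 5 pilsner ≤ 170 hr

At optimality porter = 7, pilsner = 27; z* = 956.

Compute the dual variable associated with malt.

4

Check each constraint at x*: hops 75/91 (slack 16); malt 69/69 (tight); bottling 170/170 (tight).
Slack constraints have shadow price 0 (complementary slackness).
The binding rows give the dual system: 6·y_malt + 5·y_bottling = 44 and 1·y_malt + 5·y_bottling = 24.
→ y_malt = 4 and y_bottling = 4.
Shadow price of malt = 4.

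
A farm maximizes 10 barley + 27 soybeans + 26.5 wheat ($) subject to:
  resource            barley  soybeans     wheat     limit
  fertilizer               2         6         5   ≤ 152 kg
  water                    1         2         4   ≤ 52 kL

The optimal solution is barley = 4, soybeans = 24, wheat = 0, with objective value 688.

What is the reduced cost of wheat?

-3

Both fertilizer and water are binding at x*.
The binding rows give the dual system: 2·y_fertilizer + 1·y_water = 10 and 6·y_fertilizer + 2·y_water = 27.
→ y_fertilizer = 3.5 and y_water = 3.
Reduced cost of wheat: c₃ − yᵀa₃ = 26.5 − (3.5·5 + 3·4) = 26.5 − 29.5 = -3.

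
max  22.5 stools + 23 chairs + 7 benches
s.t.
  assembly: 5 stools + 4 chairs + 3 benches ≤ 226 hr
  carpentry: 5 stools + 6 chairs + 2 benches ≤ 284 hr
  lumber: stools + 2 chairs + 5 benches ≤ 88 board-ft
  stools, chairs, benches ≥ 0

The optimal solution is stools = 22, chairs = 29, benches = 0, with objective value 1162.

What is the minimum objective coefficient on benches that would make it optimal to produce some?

Binding: assembly and carpentry. Non-binding: lumber (8 unused).
Since lumber is not tight, its dual is 0.
From A_Bᵀ y = c: 5·y_assembly + 5·y_carpentry = 22.5; 4·y_assembly + 6·y_carpentry = 23.
Solving: y_assembly = 2, y_carpentry = 2.5.
benches enters the basis when its profit ≥ yᵀa₃ = 2·3 + 2.5·2 = 11.

11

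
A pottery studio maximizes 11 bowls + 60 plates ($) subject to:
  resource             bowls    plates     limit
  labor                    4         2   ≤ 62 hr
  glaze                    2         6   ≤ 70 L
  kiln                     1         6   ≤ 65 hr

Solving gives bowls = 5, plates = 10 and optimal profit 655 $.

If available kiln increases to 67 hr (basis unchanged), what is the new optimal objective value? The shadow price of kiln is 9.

673

Δb = 2, so new z* = 655 + (9)·(2) = 655 + 18 = 673.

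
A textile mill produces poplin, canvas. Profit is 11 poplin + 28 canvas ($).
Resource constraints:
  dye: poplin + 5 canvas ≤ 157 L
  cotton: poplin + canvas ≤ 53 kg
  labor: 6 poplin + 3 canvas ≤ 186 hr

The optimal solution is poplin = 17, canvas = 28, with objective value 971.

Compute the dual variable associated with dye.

Check each constraint at x*: dye 157/157 (tight); cotton 45/53 (slack 8); labor 186/186 (tight).
Slack constraints have shadow price 0 (complementary slackness).
From A_Bᵀ y = c: 1·y_dye + 6·y_labor = 11; 5·y_dye + 3·y_labor = 28.
Solving: y_dye = 5, y_labor = 1.
Shadow price of dye = 5.

5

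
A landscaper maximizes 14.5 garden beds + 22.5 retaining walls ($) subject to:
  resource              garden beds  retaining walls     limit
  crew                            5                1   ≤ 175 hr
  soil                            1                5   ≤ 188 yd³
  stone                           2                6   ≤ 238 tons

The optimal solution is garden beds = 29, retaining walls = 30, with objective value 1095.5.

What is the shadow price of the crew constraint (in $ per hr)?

Check each constraint at x*: crew 175/175 (tight); soil 179/188 (slack 9); stone 238/238 (tight).
Slack constraints have shadow price 0 (complementary slackness).
The binding rows give the dual system: 5·y_crew + 2·y_stone = 14.5 and 1·y_crew + 6·y_stone = 22.5.
This yields shadow prices y_crew = 1.5, y_stone = 3.5.
Shadow price of crew = 1.5.

1.5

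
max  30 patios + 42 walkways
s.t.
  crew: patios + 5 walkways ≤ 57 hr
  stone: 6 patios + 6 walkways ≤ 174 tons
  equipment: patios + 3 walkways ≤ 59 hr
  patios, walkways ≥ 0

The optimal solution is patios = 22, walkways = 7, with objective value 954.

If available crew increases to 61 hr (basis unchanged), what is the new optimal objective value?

966

Binding: crew and stone. Non-binding: equipment (16 unused).
Slack constraints have shadow price 0 (complementary slackness).
The binding rows give the dual system: 1·y_crew + 6·y_stone = 30 and 5·y_crew + 6·y_stone = 42.
→ y_crew = 3 and y_stone = 4.5.
Δz = y_crew·Δb = 3 × (4) = 12, so new z* = 954 + 12 = 966.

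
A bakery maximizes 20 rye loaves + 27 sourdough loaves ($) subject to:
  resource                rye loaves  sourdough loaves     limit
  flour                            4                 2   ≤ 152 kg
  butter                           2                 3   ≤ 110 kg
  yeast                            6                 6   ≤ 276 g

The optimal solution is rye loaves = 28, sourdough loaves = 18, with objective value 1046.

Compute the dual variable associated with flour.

0

Binding: butter and yeast. Non-binding: flour (4 unused).
By complementary slackness, y = 0 for the non-binding constraint.
The binding rows give the dual system: 2·y_butter + 6·y_yeast = 20 and 3·y_butter + 6·y_yeast = 27.
→ y_butter = 7 and y_yeast = 1.
Shadow price of flour = 0.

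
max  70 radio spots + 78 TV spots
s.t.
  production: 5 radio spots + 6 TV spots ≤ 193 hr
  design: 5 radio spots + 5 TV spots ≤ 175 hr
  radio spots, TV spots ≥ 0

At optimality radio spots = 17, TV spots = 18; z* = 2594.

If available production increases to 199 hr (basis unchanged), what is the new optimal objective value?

2642

Check each constraint at x*: production 193/193 (tight); design 175/175 (tight).
From A_Bᵀ y = c: 5·y_production + 5·y_design = 70; 6·y_production + 5·y_design = 78.
This yields shadow prices y_production = 8, y_design = 6.
Δz = y_production·Δb = 8 × (6) = 48, so new z* = 2594 + 48 = 2642.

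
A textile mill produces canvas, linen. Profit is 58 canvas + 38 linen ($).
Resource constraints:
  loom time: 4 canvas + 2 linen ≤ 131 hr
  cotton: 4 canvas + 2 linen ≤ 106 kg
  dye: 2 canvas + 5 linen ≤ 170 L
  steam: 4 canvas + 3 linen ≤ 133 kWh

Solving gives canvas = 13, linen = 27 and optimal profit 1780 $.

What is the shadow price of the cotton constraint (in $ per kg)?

5.5

At the optimum: loom time uses 106 of 131 (slack = 25); cotton uses 106 of 106 (binding); dye uses 161 of 170 (slack = 9); steam uses 133 of 133 (binding).
Since loom time, dye are not tight, their duals are 0.
Dual feasibility on the basic columns requires 4·y_cotton + 4·y_steam = 58, 2·y_cotton + 3·y_steam = 38.
→ y_cotton = 5.5 and y_steam = 9.
Shadow price of cotton = 5.5.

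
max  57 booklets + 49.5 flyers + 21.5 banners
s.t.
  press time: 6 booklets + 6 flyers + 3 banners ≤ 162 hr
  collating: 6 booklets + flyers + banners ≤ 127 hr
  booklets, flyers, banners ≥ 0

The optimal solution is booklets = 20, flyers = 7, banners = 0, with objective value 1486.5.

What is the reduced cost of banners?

Check each constraint at x*: press time 162/162 (tight); collating 127/127 (tight).
Dual feasibility on the basic columns requires 6·y_press time + 6·y_collating = 57, 6·y_press time + 1·y_collating = 49.5.
→ y_press time = 8 and y_collating = 1.5.
Reduced cost of banners: c₃ − yᵀa₃ = 21.5 − (8·3 + 1.5·1) = 21.5 − 25.5 = -4.

-4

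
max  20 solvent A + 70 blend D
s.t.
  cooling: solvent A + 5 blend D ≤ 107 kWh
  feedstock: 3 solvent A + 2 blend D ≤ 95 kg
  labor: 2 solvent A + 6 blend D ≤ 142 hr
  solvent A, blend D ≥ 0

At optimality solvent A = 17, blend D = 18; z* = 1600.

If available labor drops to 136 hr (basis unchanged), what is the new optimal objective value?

At the optimum: cooling uses 107 of 107 (binding); feedstock uses 87 of 95 (slack = 8); labor uses 142 of 142 (binding).
Since feedstock is not tight, its dual is 0.
From A_Bᵀ y = c: 1·y_cooling + 2·y_labor = 20; 5·y_cooling + 6·y_labor = 70.
→ y_cooling = 5 and y_labor = 7.5.
Δz = y_labor·Δb = 7.5 × (-6) = -45, so new z* = 1600 − 45 = 1555.

1555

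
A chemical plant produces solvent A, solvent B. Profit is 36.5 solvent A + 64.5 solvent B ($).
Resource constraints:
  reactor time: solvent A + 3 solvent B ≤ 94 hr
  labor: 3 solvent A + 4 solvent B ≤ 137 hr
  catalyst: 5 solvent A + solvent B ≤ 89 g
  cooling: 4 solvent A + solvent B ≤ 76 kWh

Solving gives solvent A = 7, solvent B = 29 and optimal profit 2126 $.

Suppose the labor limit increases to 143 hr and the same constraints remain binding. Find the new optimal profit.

At the optimum: reactor time uses 94 of 94 (binding); labor uses 137 of 137 (binding); catalyst uses 64 of 89 (slack = 25); cooling uses 57 of 76 (slack = 19).
By complementary slackness, y = 0 for the non-binding constraints.
The binding rows give the dual system: 1·y_reactor time + 3·y_labor = 36.5 and 3·y_reactor time + 4·y_labor = 64.5.
Solving: y_reactor time = 9.5, y_labor = 9.
Δz = y_labor·Δb = 9 × (6) = 54, so new z* = 2126 + 54 = 2180.

2180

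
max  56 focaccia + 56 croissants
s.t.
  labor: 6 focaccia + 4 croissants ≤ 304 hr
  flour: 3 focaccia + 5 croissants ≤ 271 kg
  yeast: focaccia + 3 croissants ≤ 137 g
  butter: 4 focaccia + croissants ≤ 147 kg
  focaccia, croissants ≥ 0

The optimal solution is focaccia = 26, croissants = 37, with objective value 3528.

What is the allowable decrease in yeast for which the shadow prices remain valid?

Binding constraints: labor, yeast. The basis is B = [[6,4],[1,3]] with det 14.
Per unit decrease in yeast, x* moves by d = (0.2857, -0.4286).
The basis stays optimal until butter becomes binding; allowable decrease = 8.4 g.

8.4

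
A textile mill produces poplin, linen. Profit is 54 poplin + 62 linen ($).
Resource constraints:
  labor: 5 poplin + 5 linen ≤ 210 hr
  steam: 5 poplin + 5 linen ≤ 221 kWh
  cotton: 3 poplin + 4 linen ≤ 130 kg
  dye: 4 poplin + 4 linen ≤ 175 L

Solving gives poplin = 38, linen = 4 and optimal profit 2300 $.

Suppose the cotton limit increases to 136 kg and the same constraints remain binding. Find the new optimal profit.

2348

At the optimum: labor uses 210 of 210 (binding); steam uses 210 of 221 (slack = 11); cotton uses 130 of 130 (binding); dye uses 168 of 175 (slack = 7).
Slack constraints have shadow price 0 (complementary slackness).
The binding rows give the dual system: 5·y_labor + 3·y_cotton = 54 and 5·y_labor + 4·y_cotton = 62.
This yields shadow prices y_labor = 6, y_cotton = 8.
Δz = y_cotton·Δb = 8 × (6) = 48, so new z* = 2300 + 48 = 2348.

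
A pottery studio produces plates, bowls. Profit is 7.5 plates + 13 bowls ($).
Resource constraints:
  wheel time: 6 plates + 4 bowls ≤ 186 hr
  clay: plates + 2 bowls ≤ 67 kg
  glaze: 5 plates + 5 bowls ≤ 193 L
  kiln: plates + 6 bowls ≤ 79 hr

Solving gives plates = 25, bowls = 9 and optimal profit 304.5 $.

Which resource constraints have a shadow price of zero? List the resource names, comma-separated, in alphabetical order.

wheel time: 186/186 (binding)
clay: 43/67 (slack 24)
glaze: 170/193 (slack 23)
kiln: 79/79 (binding)
By complementary slackness, a constraint with positive slack has shadow price 0 → clay, glaze.

clay, glaze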